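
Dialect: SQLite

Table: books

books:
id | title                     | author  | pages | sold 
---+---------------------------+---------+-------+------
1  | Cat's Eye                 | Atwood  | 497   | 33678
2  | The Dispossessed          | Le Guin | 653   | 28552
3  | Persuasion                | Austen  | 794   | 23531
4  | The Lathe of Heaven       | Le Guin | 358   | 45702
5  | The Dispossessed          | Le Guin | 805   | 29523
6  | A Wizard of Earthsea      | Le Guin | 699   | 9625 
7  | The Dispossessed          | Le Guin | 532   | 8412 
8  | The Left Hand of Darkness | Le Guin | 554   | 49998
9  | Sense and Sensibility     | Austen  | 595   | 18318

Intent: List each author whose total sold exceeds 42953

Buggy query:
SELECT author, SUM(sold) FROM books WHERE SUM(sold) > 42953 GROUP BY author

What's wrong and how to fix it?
Bug: WHERE runs before GROUP BY, so aggregates aren't available there

Fix: Use HAVING (which filters groups after aggregation) instead of WHERE

Corrected query:
SELECT author, SUM(sold) FROM books GROUP BY author HAVING SUM(sold) > 42953

Result:
author  | SUM(sold)
--------+----------
Le Guin | 171812   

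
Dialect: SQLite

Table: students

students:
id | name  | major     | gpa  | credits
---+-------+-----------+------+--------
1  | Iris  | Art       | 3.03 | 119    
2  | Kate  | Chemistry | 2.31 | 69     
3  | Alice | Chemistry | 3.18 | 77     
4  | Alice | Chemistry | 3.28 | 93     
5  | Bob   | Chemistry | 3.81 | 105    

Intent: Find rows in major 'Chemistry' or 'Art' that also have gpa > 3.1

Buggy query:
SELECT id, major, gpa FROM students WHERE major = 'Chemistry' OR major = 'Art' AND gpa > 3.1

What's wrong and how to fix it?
Bug: AND binds tighter than OR, so this parses as major = 'Chemistry' OR (major = 'Art' AND gpa > 3.1)

Fix: Add parentheses around the OR so the AND applies to both alternatives

Corrected query:
SELECT id, major, gpa FROM students WHERE (major = 'Chemistry' OR major = 'Art') AND gpa > 3.1

Result:
id | major     | gpa 
---+-----------+-----
3  | Chemistry | 3.18
4  | Chemistry | 3.28
5  | Chemistry | 3.81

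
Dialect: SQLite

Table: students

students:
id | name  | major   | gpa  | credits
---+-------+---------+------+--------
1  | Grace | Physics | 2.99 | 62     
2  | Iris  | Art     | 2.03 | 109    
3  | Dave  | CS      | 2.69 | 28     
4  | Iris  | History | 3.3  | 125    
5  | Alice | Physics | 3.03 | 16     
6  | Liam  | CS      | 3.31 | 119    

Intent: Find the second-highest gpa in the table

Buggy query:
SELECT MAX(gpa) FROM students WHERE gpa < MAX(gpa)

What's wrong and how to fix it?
Bug: The inner MAX is an aggregate inside WHERE, which is not allowed

Fix: Compute the overall MAX in a subquery, then take MAX of rows below it

Corrected query:
SELECT MAX(gpa) FROM students WHERE gpa < (SELECT MAX(gpa) FROM students)

Result:
MAX(gpa)
--------
3.3     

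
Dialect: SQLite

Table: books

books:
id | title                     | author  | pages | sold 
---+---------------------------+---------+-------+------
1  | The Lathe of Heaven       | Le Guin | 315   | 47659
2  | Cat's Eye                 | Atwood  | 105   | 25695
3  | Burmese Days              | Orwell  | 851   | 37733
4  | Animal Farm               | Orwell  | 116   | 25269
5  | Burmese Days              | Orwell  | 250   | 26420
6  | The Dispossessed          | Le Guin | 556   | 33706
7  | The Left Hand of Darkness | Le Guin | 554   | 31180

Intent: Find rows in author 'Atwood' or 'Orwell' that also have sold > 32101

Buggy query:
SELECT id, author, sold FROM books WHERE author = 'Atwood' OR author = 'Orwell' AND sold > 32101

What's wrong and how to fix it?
Bug: Without parentheses, AND is evaluated before OR, so the sold filter only applies to the 'Orwell' branch

Fix: Add parentheses around the OR so the AND applies to both alternatives

Corrected query:
SELECT id, author, sold FROM books WHERE (author = 'Atwood' OR author = 'Orwell') AND sold > 32101

Result:
id | author | sold 
---+--------+------
3  | Orwell | 37733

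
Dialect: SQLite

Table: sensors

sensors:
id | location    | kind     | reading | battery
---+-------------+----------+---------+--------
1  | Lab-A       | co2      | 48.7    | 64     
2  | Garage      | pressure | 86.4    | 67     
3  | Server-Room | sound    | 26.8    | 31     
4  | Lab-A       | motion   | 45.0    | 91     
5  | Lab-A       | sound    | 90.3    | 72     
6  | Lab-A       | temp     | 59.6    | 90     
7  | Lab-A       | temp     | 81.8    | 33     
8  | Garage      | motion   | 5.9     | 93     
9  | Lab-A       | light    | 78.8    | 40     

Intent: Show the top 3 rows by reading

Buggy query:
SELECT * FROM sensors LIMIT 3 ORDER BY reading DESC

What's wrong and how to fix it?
Bug: LIMIT must come after ORDER BY

Fix: Sort with ORDER BY, then apply LIMIT

Corrected query:
SELECT * FROM sensors ORDER BY reading DESC LIMIT 3

Result:
id | location | kind     | reading | battery
---+----------+----------+---------+--------
5  | Lab-A    | sound    | 90.3    | 72     
2  | Garage   | pressure | 86.4    | 67     
7  | Lab-A    | temp     | 81.8    | 33     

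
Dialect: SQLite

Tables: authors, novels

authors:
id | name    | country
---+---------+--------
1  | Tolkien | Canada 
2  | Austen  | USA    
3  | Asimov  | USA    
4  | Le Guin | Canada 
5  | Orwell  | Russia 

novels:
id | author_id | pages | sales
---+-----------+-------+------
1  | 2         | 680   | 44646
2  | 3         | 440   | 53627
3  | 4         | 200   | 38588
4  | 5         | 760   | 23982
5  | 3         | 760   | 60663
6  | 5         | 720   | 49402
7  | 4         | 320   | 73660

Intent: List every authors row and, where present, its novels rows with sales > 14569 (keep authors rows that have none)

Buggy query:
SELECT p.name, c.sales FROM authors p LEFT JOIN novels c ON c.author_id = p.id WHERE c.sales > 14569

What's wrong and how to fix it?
Bug: A WHERE condition on the right-hand table after LEFT JOIN drops unmatched parents

Fix: Put 'c.sales > 14569' in the JOIN's ON clause instead of WHERE

Corrected query:
SELECT p.name, c.sales FROM authors p LEFT JOIN novels c ON c.author_id = p.id AND c.sales > 14569

Result:
name    | sales
--------+------
Tolkien | NULL 
Austen  | 44646
Asimov  | 53627
Asimov  | 60663
Le Guin | 38588
Le Guin | 73660
Orwell  | 23982
Orwell  | 49402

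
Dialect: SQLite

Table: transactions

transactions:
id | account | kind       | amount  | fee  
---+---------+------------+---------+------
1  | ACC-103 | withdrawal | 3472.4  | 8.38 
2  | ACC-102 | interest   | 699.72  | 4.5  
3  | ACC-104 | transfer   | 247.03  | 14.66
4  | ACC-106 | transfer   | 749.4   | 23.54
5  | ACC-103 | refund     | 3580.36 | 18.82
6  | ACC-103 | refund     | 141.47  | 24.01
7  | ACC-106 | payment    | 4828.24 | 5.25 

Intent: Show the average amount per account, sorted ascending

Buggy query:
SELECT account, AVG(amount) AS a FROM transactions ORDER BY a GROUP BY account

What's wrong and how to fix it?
Bug: GROUP BY must precede ORDER BY

Fix: Reorder: SELECT … FROM … GROUP BY … ORDER BY …

Corrected query:
SELECT account, AVG(amount) AS a FROM transactions GROUP BY account ORDER BY a

Result:
account | a          
--------+------------
ACC-104 | 247.03     
ACC-102 | 699.72     
ACC-103 | 2398.076667
ACC-106 | 2788.82    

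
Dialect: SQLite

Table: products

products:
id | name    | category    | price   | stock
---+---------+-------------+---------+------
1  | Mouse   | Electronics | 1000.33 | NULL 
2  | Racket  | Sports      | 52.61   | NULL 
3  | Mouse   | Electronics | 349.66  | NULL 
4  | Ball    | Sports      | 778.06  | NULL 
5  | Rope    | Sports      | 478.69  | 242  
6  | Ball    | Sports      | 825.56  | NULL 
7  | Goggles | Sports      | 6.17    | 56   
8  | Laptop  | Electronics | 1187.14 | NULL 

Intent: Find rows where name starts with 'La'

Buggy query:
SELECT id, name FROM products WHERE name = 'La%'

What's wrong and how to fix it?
Bug: Wildcards only work with LIKE; '=' treats '%' as a literal character

Fix: Replace '=' with LIKE so 'La%' is treated as a pattern

Corrected query:
SELECT id, name FROM products WHERE name LIKE 'La%'

Result:
id | name  
---+-------
8  | Laptop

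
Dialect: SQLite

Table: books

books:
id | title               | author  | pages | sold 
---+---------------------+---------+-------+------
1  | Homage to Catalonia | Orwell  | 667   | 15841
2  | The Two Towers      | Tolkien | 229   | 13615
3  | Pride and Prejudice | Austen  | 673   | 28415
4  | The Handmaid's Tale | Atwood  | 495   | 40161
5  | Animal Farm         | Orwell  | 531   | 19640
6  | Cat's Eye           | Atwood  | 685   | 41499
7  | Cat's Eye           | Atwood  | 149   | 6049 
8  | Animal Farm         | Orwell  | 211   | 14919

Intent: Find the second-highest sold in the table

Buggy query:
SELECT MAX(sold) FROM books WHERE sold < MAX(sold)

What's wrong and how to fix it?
Bug: The inner MAX is an aggregate inside WHERE, which is not allowed

Fix: Compute the overall MAX in a subquery, then take MAX of rows below it

Corrected query:
SELECT MAX(sold) FROM books WHERE sold < (SELECT MAX(sold) FROM books)

Result:
MAX(sold)
---------
40161    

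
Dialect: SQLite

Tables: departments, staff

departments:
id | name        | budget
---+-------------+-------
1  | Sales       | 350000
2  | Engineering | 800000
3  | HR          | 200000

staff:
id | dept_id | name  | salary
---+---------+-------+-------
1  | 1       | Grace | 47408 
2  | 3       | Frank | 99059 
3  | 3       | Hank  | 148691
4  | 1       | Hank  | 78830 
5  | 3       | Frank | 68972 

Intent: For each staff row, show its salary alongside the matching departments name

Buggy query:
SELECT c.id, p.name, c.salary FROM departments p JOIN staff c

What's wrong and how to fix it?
Bug: Missing join condition: each staff row is matched to all departments rows instead of just its own

Fix: Specify the join condition linking the foreign key to the parent id

Corrected query:
SELECT c.id, p.name, c.salary FROM departments p JOIN staff c ON c.dept_id = p.id

Result:
id | name  | salary
---+-------+-------
1  | Sales | 47408 
2  | HR    | 99059 
3  | HR    | 148691
4  | Sales | 78830 
5  | HR    | 68972 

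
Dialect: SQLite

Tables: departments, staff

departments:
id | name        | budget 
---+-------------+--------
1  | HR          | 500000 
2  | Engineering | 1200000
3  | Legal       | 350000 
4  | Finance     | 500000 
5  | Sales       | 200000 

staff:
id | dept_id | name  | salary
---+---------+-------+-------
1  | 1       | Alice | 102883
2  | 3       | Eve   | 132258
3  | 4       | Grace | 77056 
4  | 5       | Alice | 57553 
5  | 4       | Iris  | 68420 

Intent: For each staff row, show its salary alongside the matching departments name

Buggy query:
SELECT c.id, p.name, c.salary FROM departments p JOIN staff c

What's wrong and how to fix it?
Bug: JOIN with no ON clause produces a cartesian product; every staff row pairs with every departments row

Fix: Add ON c.dept_id = p.id to the JOIN

Corrected query:
SELECT c.id, p.name, c.salary FROM departments p JOIN staff c ON c.dept_id = p.id

Result:
id | name    | salary
---+---------+-------
1  | HR      | 102883
2  | Legal   | 132258
3  | Finance | 77056 
4  | Sales   | 57553 
5  | Finance | 68420 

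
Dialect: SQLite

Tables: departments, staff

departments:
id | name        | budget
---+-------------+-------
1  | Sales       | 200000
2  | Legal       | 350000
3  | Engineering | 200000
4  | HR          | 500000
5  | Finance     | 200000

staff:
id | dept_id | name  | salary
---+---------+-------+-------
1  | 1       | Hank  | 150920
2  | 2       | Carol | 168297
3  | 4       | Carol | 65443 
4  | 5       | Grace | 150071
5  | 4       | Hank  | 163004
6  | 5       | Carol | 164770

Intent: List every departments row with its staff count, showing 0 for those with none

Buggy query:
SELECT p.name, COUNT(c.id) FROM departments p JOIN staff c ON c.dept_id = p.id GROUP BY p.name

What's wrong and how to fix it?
Bug: An inner join excludes parents with zero children

Fix: Switch to LEFT JOIN to retain unmatched parent rows

Corrected query:
SELECT p.name, COUNT(c.id) FROM departments p LEFT JOIN staff c ON c.dept_id = p.id GROUP BY p.name

Result:
name        | COUNT(c.id)
------------+------------
Engineering | 0          
Finance     | 2          
HR          | 2          
Legal       | 1          
Sales       | 1          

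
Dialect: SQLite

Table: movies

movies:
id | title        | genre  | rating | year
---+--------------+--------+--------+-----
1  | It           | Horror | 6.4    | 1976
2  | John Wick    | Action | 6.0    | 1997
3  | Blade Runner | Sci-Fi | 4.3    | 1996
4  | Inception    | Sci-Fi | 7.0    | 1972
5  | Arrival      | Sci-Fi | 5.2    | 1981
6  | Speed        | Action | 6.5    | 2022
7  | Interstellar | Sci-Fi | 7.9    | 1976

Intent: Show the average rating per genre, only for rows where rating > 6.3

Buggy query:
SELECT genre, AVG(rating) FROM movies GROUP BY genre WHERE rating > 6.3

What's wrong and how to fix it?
Bug: WHERE cannot follow GROUP BY

Fix: Move the WHERE clause before GROUP BY

Corrected query:
SELECT genre, AVG(rating) FROM movies WHERE rating > 6.3 GROUP BY genre

Result:
genre  | AVG(rating)
-------+------------
Action | 6.5        
Horror | 6.4        
Sci-Fi | 7.45       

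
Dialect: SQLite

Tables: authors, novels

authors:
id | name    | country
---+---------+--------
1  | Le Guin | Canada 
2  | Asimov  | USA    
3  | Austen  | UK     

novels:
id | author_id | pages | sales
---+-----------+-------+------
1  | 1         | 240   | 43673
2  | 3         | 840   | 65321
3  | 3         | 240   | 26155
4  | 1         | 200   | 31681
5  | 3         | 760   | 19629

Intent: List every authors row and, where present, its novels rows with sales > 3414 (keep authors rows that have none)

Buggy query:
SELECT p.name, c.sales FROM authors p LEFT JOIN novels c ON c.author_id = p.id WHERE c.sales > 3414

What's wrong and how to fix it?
Bug: Filtering c.sales in WHERE discards the NULL rows produced by LEFT JOIN, turning it into an inner join

Fix: Put 'c.sales > 3414' in the JOIN's ON clause instead of WHERE

Corrected query:
SELECT p.name, c.sales FROM authors p LEFT JOIN novels c ON c.author_id = p.id AND c.sales > 3414

Result:
name    | sales
--------+------
Le Guin | 31681
Le Guin | 43673
Asimov  | NULL 
Austen  | 19629
Austen  | 26155
Austen  | 65321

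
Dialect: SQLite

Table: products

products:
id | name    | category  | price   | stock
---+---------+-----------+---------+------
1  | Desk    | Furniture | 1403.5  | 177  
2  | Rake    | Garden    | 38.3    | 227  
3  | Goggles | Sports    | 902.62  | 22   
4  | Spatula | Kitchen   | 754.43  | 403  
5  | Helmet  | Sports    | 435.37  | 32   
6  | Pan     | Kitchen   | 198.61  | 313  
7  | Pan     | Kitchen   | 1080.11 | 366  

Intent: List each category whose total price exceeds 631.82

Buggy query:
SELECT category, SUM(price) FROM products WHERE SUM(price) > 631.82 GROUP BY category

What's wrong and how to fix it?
Bug: Aggregate functions cannot appear in a WHERE clause

Fix: Move the aggregate condition to a HAVING clause

Corrected query:
SELECT category, SUM(price) FROM products GROUP BY category HAVING SUM(price) > 631.82

Result:
category  | SUM(price)
----------+-----------
Furniture | 1403.5    
Kitchen   | 2033.15   
Sports    | 1337.99   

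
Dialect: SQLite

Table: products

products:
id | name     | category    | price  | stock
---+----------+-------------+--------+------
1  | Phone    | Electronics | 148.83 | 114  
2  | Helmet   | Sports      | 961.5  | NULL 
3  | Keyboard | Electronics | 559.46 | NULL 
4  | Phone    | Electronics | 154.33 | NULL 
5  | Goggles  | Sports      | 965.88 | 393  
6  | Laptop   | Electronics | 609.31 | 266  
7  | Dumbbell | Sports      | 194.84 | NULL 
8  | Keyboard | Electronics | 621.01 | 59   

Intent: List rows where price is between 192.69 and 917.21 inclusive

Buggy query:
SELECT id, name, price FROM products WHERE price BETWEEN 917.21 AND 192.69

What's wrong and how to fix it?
Bug: BETWEEN expects the lower bound first; with 917.21 AND 192.69 the range is empty

Fix: Write BETWEEN 192.69 AND 917.21

Corrected query:
SELECT id, name, price FROM products WHERE price BETWEEN 192.69 AND 917.21

Result:
id | name     | price 
---+----------+-------
3  | Keyboard | 559.46
6  | Laptop   | 609.31
7  | Dumbbell | 194.84
8  | Keyboard | 621.01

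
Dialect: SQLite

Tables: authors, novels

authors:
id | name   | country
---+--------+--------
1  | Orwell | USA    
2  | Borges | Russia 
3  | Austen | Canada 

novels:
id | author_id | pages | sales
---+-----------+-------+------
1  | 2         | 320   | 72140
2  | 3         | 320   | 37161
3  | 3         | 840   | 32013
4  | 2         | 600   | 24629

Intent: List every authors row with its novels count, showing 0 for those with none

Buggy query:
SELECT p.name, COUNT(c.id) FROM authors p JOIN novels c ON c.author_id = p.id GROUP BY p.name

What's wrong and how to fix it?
Bug: INNER JOIN drops authors rows that have no matching novels rows

Fix: Switch to LEFT JOIN to retain unmatched parent rows

Corrected query:
SELECT p.name, COUNT(c.id) FROM authors p LEFT JOIN novels c ON c.author_id = p.id GROUP BY p.name

Result:
name   | COUNT(c.id)
-------+------------
Austen | 2          
Borges | 2          
Orwell | 0          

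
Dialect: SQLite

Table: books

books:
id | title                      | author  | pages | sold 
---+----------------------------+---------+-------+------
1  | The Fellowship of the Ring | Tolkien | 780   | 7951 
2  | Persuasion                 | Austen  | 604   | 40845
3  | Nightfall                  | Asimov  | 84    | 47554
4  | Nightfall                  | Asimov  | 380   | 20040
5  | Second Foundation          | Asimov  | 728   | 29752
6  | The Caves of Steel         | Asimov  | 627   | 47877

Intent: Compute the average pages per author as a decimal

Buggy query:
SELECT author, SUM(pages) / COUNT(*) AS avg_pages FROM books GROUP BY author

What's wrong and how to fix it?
Bug: Both operands are integers, so '/' performs integer division and truncates

Fix: Cast one side to REAL so the division keeps the fractional part

Corrected query:
SELECT author, SUM(pages) * 1.0 / COUNT(*) AS avg_pages FROM books GROUP BY author

Result:
author  | avg_pages
--------+----------
Asimov  | 454.75   
Austen  | 604      
Tolkien | 780      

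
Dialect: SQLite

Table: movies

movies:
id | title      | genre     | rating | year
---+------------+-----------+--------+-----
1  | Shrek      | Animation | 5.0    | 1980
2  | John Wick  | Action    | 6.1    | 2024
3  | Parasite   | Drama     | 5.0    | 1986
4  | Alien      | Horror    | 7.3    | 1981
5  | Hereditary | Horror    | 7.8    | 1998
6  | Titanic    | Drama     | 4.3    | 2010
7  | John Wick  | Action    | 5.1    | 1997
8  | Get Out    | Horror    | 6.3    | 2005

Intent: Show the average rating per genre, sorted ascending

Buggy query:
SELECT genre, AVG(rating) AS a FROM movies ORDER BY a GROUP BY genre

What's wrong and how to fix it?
Bug: ORDER BY appears before GROUP BY; SQL clause order requires GROUP BY first

Fix: Move ORDER BY to the end, after GROUP BY

Corrected query:
SELECT genre, AVG(rating) AS a FROM movies GROUP BY genre ORDER BY a

Result:
genre     | a       
----------+---------
Drama     | 4.65    
Animation | 5       
Action    | 5.6     
Horror    | 7.133333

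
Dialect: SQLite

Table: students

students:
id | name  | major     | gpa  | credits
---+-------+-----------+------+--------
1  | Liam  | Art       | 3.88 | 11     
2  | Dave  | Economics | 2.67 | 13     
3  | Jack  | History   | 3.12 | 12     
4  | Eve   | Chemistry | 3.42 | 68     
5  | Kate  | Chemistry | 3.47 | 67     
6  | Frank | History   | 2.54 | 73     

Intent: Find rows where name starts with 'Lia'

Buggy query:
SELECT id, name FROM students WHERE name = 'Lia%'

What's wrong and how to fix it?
Bug: Wildcards only work with LIKE; '=' treats '%' as a literal character

Fix: Replace '=' with LIKE so 'Lia%' is treated as a pattern

Corrected query:
SELECT id, name FROM students WHERE name LIKE 'Lia%'

Result:
id | name
---+-----
1  | Liam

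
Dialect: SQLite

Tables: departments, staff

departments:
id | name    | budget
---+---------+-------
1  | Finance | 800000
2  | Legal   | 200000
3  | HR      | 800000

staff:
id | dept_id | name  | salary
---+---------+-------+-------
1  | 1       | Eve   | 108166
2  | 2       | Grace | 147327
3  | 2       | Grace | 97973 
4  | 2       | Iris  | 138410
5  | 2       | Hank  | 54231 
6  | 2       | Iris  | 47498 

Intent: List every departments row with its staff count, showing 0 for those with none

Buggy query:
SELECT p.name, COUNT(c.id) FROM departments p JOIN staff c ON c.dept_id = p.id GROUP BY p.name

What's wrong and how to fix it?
Bug: INNER JOIN drops departments rows that have no matching staff rows

Fix: Use LEFT JOIN so parents without children still appear (COUNT(c.id) gives 0)

Corrected query:
SELECT p.name, COUNT(c.id) FROM departments p LEFT JOIN staff c ON c.dept_id = p.id GROUP BY p.name

Result:
name    | COUNT(c.id)
--------+------------
Finance | 1          
HR      | 0          
Legal   | 5          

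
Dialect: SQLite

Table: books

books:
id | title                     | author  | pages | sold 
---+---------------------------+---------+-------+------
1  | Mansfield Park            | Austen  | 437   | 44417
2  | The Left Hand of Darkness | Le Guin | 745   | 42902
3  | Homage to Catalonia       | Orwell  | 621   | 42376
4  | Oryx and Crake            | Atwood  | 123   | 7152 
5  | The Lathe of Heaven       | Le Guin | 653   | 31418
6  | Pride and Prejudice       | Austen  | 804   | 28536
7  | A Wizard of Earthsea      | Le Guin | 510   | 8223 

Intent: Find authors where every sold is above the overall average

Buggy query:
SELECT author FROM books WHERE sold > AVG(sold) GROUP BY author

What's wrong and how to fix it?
Bug: AVG() is an aggregate; it can't sit directly in WHERE

Fix: Use a subquery for AVG and a HAVING MIN(...) filter so the condition holds for every row in the group

Corrected query:
SELECT author FROM books GROUP BY author HAVING MIN(sold) > (SELECT AVG(sold) FROM books)

Result:
author
------
Orwell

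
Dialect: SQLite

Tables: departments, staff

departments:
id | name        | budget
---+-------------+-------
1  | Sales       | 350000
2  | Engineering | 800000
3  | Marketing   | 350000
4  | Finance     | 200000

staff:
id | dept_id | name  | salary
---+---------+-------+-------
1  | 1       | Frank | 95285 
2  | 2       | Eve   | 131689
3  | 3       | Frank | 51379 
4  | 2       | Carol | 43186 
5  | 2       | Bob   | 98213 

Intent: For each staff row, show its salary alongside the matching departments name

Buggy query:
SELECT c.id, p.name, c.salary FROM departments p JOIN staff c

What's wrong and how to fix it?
Bug: JOIN with no ON clause produces a cartesian product; every staff row pairs with every departments row

Fix: Add ON c.dept_id = p.id to the JOIN

Corrected query:
SELECT c.id, p.name, c.salary FROM departments p JOIN staff c ON c.dept_id = p.id

Result:
id | name        | salary
---+-------------+-------
1  | Sales       | 95285 
2  | Engineering | 131689
3  | Marketing   | 51379 
4  | Engineering | 43186 
5  | Engineering | 98213 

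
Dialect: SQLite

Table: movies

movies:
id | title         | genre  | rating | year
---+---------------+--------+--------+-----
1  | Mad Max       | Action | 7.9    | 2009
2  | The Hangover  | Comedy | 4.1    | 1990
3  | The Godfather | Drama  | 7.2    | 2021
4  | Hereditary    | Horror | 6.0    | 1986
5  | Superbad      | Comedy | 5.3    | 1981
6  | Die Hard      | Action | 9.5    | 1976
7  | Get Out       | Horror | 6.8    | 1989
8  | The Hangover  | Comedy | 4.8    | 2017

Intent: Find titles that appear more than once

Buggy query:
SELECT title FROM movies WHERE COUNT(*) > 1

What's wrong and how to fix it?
Bug: WHERE can't reference COUNT(*); aggregates are computed after WHERE

Fix: GROUP BY title, then filter groups with HAVING COUNT(*) > 1

Corrected query:
SELECT title FROM movies GROUP BY title HAVING COUNT(*) > 1

Result:
title       
------------
The Hangover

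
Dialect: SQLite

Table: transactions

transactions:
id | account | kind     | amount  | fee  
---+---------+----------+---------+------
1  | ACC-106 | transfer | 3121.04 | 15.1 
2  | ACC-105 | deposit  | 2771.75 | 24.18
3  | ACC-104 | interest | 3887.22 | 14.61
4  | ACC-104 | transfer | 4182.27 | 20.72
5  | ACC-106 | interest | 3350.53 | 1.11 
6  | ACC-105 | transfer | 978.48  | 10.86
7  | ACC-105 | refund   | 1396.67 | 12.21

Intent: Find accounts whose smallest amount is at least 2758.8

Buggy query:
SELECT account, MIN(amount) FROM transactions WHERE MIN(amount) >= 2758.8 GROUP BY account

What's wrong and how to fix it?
Bug: MIN() in WHERE is a misuse of aggregate

Fix: Replace WHERE with HAVING after the GROUP BY

Corrected query:
SELECT account, MIN(amount) FROM transactions GROUP BY account HAVING MIN(amount) >= 2758.8

Result:
account | MIN(amount)
--------+------------
ACC-104 | 3887.22    
ACC-106 | 3121.04    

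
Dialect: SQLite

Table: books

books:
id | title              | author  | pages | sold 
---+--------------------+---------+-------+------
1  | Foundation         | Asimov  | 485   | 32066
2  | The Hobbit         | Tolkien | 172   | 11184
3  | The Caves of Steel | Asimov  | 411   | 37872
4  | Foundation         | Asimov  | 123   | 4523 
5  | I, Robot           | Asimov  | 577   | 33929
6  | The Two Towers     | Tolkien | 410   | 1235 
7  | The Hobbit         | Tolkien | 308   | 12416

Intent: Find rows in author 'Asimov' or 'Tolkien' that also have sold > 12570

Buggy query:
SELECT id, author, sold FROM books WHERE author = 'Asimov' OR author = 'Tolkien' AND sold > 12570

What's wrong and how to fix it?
Bug: AND binds tighter than OR, so this parses as author = 'Asimov' OR (author = 'Tolkien' AND sold > 12570)

Fix: Group the OR with parentheses (or use IN), then AND the threshold

Corrected query:
SELECT id, author, sold FROM books WHERE (author = 'Asimov' OR author = 'Tolkien') AND sold > 12570

Result:
id | author | sold 
---+--------+------
1  | Asimov | 32066
3  | Asimov | 37872
5  | Asimov | 33929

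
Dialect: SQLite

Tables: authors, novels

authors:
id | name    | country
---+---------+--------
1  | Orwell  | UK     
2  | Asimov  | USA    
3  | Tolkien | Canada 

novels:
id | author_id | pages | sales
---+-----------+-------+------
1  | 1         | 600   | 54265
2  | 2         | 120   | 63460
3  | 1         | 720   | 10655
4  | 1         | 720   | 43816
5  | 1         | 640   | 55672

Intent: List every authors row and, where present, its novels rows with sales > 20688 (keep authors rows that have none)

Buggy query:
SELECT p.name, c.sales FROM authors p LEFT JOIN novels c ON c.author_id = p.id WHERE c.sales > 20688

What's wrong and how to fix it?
Bug: A WHERE condition on the right-hand table after LEFT JOIN drops unmatched parents

Fix: Move the right-table condition into the ON clause so unmatched parents are kept

Corrected query:
SELECT p.name, c.sales FROM authors p LEFT JOIN novels c ON c.author_id = p.id AND c.sales > 20688

Result:
name    | sales
--------+------
Orwell  | 43816
Orwell  | 54265
Orwell  | 55672
Asimov  | 63460
Tolkien | NULL 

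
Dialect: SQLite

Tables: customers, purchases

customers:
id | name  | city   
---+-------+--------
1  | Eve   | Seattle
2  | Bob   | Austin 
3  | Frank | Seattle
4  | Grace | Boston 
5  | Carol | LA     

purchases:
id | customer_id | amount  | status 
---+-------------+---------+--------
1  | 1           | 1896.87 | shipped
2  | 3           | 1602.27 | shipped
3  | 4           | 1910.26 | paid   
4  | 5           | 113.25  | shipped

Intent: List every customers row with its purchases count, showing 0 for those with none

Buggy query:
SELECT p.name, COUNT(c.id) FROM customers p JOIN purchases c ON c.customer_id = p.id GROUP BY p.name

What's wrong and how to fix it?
Bug: An inner join excludes parents with zero children

Fix: Switch to LEFT JOIN to retain unmatched parent rows

Corrected query:
SELECT p.name, COUNT(c.id) FROM customers p LEFT JOIN purchases c ON c.customer_id = p.id GROUP BY p.name

Result:
name  | COUNT(c.id)
------+------------
Bob   | 0          
Carol | 1          
Eve   | 1          
Frank | 1          
Grace | 1          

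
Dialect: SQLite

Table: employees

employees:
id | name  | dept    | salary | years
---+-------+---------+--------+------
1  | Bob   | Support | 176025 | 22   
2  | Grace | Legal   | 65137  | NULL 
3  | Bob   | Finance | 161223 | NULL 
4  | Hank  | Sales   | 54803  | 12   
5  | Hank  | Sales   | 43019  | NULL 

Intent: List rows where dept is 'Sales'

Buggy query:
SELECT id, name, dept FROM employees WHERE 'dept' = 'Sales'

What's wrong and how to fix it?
Bug: 'dept' in single quotes is a string literal, not the column; the comparison is literal-vs-literal and never true

Fix: Remove the quotes around the column name (or use double quotes for an identifier)

Corrected query:
SELECT id, name, dept FROM employees WHERE dept = 'Sales'

Result:
id | name | dept 
---+------+------
4  | Hank | Sales
5  | Hank | Sales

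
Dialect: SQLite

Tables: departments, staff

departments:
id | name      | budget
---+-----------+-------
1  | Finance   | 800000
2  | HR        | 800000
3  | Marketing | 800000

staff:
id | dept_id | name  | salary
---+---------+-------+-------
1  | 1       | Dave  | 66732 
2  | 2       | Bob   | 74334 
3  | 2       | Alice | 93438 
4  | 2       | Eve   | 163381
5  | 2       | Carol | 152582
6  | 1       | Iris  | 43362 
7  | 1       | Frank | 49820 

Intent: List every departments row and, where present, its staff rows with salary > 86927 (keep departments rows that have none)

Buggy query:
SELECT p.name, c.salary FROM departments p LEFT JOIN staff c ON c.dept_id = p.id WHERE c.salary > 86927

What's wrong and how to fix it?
Bug: A WHERE condition on the right-hand table after LEFT JOIN drops unmatched parents

Fix: Move the right-table condition into the ON clause so unmatched parents are kept

Corrected query:
SELECT p.name, c.salary FROM departments p LEFT JOIN staff c ON c.dept_id = p.id AND c.salary > 86927

Result:
name      | salary
----------+-------
Finance   | NULL  
HR        | 93438 
HR        | 152582
HR        | 163381
Marketing | NULL  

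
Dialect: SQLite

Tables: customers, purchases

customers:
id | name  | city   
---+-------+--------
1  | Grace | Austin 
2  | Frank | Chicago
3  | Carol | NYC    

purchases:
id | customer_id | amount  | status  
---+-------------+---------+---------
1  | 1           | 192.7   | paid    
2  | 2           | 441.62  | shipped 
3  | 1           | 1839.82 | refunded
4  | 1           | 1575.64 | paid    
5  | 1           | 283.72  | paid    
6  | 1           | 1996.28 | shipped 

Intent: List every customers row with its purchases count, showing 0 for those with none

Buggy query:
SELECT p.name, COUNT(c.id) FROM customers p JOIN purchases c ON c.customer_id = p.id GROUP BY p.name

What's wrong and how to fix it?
Bug: An inner join excludes parents with zero children

Fix: Use LEFT JOIN so parents without children still appear (COUNT(c.id) gives 0)

Corrected query:
SELECT p.name, COUNT(c.id) FROM customers p LEFT JOIN purchases c ON c.customer_id = p.id GROUP BY p.name

Result:
name  | COUNT(c.id)
------+------------
Carol | 0          
Frank | 1          
Grace | 5          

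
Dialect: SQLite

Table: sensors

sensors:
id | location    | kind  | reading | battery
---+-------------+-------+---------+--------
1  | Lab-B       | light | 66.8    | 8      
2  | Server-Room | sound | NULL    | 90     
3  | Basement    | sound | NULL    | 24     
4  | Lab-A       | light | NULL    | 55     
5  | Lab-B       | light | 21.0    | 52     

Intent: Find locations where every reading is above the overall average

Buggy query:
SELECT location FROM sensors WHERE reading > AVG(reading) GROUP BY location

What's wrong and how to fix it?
Bug: AVG() is an aggregate; it can't sit directly in WHERE

Fix: Use a subquery for AVG and a HAVING MIN(...) filter so the condition holds for every row in the group

Corrected query:
SELECT location FROM sensors GROUP BY location HAVING MIN(reading) > (SELECT AVG(reading) FROM sensors)

Result:
(no rows)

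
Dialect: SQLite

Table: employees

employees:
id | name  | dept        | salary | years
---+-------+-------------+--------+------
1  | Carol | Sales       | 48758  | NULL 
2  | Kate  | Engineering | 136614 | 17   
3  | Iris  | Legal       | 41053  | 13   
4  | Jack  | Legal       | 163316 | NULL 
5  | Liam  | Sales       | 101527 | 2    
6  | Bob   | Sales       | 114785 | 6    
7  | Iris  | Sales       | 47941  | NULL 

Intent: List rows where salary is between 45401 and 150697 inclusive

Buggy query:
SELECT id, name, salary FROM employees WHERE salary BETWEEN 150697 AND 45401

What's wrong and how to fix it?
Bug: The bounds are reversed; BETWEEN a AND b requires a <= b to match anything

Fix: Swap the bounds so the smaller value comes first

Corrected query:
SELECT id, name, salary FROM employees WHERE salary BETWEEN 45401 AND 150697

Result:
id | name  | salary
---+-------+-------
1  | Carol | 48758 
2  | Kate  | 136614
5  | Liam  | 101527
6  | Bob   | 114785
7  | Iris  | 47941 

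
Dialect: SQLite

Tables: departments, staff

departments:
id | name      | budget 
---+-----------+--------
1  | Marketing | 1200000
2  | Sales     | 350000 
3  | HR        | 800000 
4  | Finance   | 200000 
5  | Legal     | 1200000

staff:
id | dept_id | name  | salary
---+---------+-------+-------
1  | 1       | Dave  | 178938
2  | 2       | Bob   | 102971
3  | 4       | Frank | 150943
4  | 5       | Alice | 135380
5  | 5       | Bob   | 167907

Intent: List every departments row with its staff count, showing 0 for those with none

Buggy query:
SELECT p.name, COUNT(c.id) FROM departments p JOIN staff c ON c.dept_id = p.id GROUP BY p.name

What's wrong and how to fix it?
Bug: An inner join excludes parents with zero children

Fix: Use LEFT JOIN so parents without children still appear (COUNT(c.id) gives 0)

Corrected query:
SELECT p.name, COUNT(c.id) FROM departments p LEFT JOIN staff c ON c.dept_id = p.id GROUP BY p.name

Result:
name      | COUNT(c.id)
----------+------------
Finance   | 1          
HR        | 0          
Legal     | 2          
Marketing | 1          
Sales     | 1          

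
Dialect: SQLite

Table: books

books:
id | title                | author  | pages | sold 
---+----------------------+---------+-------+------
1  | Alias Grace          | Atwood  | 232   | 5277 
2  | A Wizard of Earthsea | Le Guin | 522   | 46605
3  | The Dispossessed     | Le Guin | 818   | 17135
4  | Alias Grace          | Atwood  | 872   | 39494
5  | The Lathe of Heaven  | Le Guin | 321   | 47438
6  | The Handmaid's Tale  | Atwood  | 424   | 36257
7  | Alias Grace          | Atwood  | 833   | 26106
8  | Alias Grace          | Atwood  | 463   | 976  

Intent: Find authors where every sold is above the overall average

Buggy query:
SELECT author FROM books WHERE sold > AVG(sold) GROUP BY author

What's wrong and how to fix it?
Bug: WHERE evaluates per row before aggregation, so AVG() is unavailable

Fix: Use a subquery for AVG and a HAVING MIN(...) filter so the condition holds for every row in the group

Corrected query:
SELECT author FROM books GROUP BY author HAVING MIN(sold) > (SELECT AVG(sold) FROM books)

Result:
(no rows)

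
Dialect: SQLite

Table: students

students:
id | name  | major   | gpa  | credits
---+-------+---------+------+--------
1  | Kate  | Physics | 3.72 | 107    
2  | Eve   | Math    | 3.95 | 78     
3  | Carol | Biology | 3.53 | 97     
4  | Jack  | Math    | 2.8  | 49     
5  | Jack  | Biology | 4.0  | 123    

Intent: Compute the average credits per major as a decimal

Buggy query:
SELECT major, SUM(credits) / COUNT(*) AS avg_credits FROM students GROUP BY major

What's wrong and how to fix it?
Bug: SUM(credits) and COUNT(*) are both integers; the division truncates the fractional part

Fix: Cast one side to REAL so the division keeps the fractional part

Corrected query:
SELECT major, SUM(credits) * 1.0 / COUNT(*) AS avg_credits FROM students GROUP BY major

Result:
major   | avg_credits
--------+------------
Biology | 110        
Math    | 63.5       
Physics | 107        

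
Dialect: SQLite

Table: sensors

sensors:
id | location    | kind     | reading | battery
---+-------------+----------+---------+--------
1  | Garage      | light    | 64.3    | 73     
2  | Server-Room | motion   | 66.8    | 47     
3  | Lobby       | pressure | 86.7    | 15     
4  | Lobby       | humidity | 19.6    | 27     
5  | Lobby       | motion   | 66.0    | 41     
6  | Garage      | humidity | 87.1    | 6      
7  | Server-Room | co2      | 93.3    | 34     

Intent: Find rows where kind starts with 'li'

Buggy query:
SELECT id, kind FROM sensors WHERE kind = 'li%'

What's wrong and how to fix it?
Bug: '=' compares the literal string including the % character; pattern matching needs LIKE

Fix: Replace '=' with LIKE so 'li%' is treated as a pattern

Corrected query:
SELECT id, kind FROM sensors WHERE kind LIKE 'li%'

Result:
id | kind 
---+------
1  | light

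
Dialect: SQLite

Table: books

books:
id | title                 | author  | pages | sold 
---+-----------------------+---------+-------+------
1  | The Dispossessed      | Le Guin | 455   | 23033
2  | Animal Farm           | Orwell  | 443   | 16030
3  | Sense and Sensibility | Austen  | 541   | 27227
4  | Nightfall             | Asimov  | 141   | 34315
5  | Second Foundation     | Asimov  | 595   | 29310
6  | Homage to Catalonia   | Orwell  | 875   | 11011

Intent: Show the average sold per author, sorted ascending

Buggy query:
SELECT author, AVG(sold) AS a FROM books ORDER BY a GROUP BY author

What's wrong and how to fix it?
Bug: ORDER BY appears before GROUP BY; SQL clause order requires GROUP BY first

Fix: Move ORDER BY to the end, after GROUP BY

Corrected query:
SELECT author, AVG(sold) AS a FROM books GROUP BY author ORDER BY a

Result:
author  | a      
--------+--------
Orwell  | 13520.5
Le Guin | 23033  
Austen  | 27227  
Asimov  | 31812.5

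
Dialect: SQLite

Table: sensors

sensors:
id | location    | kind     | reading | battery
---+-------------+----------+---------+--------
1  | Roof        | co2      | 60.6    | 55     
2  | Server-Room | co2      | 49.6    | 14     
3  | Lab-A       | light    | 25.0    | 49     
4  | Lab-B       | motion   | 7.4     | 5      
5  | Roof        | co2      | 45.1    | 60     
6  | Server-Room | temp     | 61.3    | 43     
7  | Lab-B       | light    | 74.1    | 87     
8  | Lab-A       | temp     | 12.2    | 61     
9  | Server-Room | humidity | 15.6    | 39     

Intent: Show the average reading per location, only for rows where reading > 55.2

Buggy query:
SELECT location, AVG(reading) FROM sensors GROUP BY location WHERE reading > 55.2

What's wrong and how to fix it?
Bug: Row-level WHERE must come before GROUP BY in the clause order

Fix: Place WHERE between FROM and GROUP BY

Corrected query:
SELECT location, AVG(reading) FROM sensors WHERE reading > 55.2 GROUP BY location

Result:
location    | AVG(reading)
------------+-------------
Lab-B       | 74.1        
Roof        | 60.6        
Server-Room | 61.3        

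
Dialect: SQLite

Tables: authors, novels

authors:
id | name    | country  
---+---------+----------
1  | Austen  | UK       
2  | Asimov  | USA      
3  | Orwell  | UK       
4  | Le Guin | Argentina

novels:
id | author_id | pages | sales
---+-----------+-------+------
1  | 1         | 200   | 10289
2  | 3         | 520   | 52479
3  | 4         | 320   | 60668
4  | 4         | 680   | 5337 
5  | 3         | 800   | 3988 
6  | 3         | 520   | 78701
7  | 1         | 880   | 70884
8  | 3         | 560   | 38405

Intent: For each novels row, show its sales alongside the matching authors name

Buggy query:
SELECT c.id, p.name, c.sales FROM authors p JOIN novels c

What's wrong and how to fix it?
Bug: Missing join condition: each novels row is matched to all authors rows instead of just its own

Fix: Specify the join condition linking the foreign key to the parent id

Corrected query:
SELECT c.id, p.name, c.sales FROM authors p JOIN novels c ON c.author_id = p.id

Result:
id | name    | sales
---+---------+------
1  | Austen  | 10289
2  | Orwell  | 52479
3  | Le Guin | 60668
4  | Le Guin | 5337 
5  | Orwell  | 3988 
6  | Orwell  | 78701
7  | Austen  | 70884
8  | Orwell  | 38405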